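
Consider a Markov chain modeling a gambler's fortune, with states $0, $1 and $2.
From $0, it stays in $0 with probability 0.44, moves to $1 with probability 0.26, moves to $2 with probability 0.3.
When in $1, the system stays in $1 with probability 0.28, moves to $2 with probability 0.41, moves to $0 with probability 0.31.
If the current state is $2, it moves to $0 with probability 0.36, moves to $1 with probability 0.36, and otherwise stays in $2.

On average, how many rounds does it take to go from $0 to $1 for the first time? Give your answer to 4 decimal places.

3.4553

Let t(s) be the expected number of rounds to first reach $1 from state s, with t($1) = 0. Conditioning on the first round:
t($0) = 1 + 0.44·t($0) + 0.3·t($2)
t($2) = 1 + 0.36·t($0) + 0.28·t($2)
Solving: t($0) = 3.4553, t($2) = 3.1165.
Expected rounds from $0 to $1: 3.4553.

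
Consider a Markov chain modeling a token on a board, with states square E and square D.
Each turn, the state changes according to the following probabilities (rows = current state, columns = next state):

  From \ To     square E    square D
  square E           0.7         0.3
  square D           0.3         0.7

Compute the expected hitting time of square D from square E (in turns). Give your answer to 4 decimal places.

Let t(s) be the expected number of turns to first reach square D from state s, with t(square D) = 0. Conditioning on the first turn:
t(square E) = 1 + 0.7·t(square E)
Solving: t(square E) = 3.3333.
Expected turns from square E to square D: 3.3333.

3.3333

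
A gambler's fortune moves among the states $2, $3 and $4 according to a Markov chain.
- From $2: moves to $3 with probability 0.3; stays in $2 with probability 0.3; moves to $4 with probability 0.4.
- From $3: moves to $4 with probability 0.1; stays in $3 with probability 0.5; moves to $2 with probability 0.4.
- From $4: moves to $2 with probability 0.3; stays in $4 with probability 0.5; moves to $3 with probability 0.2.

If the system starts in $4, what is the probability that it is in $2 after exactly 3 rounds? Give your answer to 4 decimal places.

Propagate the distribution vector 3 rounds from $4.
After 0 rounds: (0.0000, 0.0000, 1.0000)
After 1 round: (0.3000, 0.2000, 0.5000)
After 2 rounds: (0.3200, 0.2900, 0.3900)
After 3 rounds: (0.3290, 0.3190, 0.3520)
P(in $2 after 3 rounds) = 0.3290

0.3290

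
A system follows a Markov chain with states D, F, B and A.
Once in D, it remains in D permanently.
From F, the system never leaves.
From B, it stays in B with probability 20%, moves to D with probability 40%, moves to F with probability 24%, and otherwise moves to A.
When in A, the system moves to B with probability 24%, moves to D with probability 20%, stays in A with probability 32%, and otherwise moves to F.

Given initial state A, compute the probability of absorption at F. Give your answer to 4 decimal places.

Let h(s) be the probability of absorption at F starting from transient state s. Then h(F) = 1 and h(D) = 0. By first-step analysis:
h(B) = 0.4·0 + 0.24·1 + 0.2·h(B) + 0.16·h(A)
h(A) = 0.2·0 + 0.24·1 + 0.24·h(B) + 0.32·h(A)
Solving: h(B) = 0.3987, h(A) = 0.4937.
Starting from A, the probability is 0.4937.

0.4937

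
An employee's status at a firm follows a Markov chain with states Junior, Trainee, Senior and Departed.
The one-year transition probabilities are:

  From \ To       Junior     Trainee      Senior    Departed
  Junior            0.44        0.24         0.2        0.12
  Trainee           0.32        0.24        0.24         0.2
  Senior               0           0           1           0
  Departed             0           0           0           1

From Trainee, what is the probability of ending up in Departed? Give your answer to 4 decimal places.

0.4312

Let h(s) be the probability of absorption at Departed starting from transient state s. Then h(Departed) = 1 and h(Senior) = 0. By first-step analysis:
h(Junior) = 0.44·h(Junior) + 0.24·h(Trainee) + 0.2·0 + 0.12·1
h(Trainee) = 0.32·h(Junior) + 0.24·h(Trainee) + 0.24·0 + 0.2·1
Solving: h(Junior) = 0.3991, h(Trainee) = 0.4312.
Starting from Trainee, the probability is 0.4312.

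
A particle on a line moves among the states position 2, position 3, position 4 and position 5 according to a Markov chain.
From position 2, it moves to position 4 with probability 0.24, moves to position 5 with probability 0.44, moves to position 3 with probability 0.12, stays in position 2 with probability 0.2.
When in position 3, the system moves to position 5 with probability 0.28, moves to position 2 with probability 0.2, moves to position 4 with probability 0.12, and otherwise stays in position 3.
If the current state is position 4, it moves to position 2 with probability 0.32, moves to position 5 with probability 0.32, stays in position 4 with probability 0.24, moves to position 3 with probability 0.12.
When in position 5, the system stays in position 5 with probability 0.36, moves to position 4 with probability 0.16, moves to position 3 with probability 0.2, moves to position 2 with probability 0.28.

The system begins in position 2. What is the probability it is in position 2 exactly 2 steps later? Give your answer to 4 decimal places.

Propagate the distribution vector 2 steps from position 2.
After 0 steps: (1.0000, 0.0000, 0.0000, 0.0000)
After 1 step: (0.2000, 0.1200, 0.2400, 0.4400)
After 2 steps: (0.2640, 0.1888, 0.1904, 0.3568)
P(in position 2 after 2 steps) = 0.2640

0.2640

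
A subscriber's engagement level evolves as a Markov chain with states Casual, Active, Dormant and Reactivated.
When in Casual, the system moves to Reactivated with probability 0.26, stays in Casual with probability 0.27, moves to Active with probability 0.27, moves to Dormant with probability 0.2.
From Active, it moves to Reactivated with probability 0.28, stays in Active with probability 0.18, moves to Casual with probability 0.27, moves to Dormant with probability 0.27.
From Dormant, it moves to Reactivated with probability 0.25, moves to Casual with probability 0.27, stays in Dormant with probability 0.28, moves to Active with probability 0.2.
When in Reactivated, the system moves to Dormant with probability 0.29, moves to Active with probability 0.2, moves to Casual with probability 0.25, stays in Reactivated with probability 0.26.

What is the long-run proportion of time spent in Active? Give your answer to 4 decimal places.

Let the stationary distribution be π with π = πP and π_1 + π_2 + π_3 + π_4 = 1.
π_1 = 0.27·π_1 + 0.27·π_2 + 0.27·π_3 + 0.25·π_4
π_2 = 0.27·π_1 + 0.18·π_2 + 0.2·π_3 + 0.2·π_4
π_3 = 0.2·π_1 + 0.27·π_2 + 0.28·π_3 + 0.29·π_4
Solving with the normalization constraint gives π = (0.2648, 0.2142, 0.2593, 0.2617).
So the stationary probability of Active is 0.2142.

0.2142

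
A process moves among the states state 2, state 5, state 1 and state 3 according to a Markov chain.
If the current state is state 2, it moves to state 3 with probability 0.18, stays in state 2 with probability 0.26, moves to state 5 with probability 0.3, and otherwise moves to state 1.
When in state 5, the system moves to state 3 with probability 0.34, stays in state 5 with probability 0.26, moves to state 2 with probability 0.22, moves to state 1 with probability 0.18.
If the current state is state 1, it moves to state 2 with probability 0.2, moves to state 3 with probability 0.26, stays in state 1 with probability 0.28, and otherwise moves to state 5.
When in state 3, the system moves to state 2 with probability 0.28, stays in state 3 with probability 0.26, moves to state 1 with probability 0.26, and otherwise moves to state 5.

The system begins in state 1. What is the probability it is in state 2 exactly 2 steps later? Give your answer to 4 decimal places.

0.2380

Propagate the distribution vector 2 steps from state 1.
After 0 steps: (0.0000, 0.0000, 1.0000, 0.0000)
After 1 step: (0.2000, 0.2600, 0.2800, 0.2600)
After 2 steps: (0.2380, 0.2524, 0.2448, 0.2648)
P(in state 2 after 2 steps) = 0.2380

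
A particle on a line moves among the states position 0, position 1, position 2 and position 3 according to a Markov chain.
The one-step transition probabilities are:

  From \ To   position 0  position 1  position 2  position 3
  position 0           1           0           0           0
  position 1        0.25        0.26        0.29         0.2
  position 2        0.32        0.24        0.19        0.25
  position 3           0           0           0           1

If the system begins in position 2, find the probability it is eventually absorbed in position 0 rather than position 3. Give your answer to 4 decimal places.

Let h(s) be the probability of absorption at position 0 starting from transient state s. Then h(position 0) = 1 and h(position 3) = 0. By first-step analysis:
h(position 1) = 0.25·1 + 0.26·h(position 1) + 0.29·h(position 2) + 0.2·0
h(position 2) = 0.32·1 + 0.24·h(position 1) + 0.19·h(position 2) + 0.25·0
Solving: h(position 1) = 0.5574, h(position 2) = 0.5602.
Starting from position 2, the probability is 0.5602.

0.5602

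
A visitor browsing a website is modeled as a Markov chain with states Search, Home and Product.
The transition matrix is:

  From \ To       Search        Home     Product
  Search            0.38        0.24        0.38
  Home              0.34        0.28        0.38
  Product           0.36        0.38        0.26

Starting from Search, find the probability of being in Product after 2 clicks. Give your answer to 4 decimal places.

0.3344

Sum over the intermediate state after 1 click:
P = P(Search→Search)·P(Search→Product) + P(Search→Home)·P(Home→Product) + P(Search→Product)·P(Product→Product)
  = 0.38×0.38 + 0.24×0.38 + 0.38×0.26
  = 0.1444 + 0.0912 + 0.0988 = 0.3344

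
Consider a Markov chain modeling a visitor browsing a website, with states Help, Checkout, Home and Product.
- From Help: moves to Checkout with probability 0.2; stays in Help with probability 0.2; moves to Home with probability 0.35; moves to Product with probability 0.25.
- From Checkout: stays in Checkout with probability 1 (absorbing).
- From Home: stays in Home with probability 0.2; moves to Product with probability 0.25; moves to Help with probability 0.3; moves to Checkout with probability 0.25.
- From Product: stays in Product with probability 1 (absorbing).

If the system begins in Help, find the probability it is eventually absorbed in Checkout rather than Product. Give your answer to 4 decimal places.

Let h(s) be the probability of absorption at Checkout starting from transient state s. Then h(Checkout) = 1 and h(Product) = 0. By first-step analysis:
h(Help) = 0.2·h(Help) + 0.2·1 + 0.35·h(Home) + 0.25·0
h(Home) = 0.3·h(Help) + 0.25·1 + 0.2·h(Home) + 0.25·0
Solving: h(Help) = 0.4626, h(Home) = 0.4860.
Starting from Help, the probability is 0.4626.

0.4626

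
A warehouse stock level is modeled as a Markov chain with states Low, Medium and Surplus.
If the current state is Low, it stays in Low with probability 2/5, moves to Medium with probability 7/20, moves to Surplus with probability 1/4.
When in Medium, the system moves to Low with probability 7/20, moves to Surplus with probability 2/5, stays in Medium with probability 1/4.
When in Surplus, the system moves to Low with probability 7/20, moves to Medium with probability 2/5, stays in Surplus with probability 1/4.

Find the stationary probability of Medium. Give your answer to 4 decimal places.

Let the stationary distribution be π with π = πP and π_1 + π_2 + π_3 = 1.
π_1 = 0.4·π_1 + 0.35·π_2 + 0.35·π_3
π_2 = 0.35·π_1 + 0.25·π_2 + 0.4·π_3
Solving with the normalization constraint gives π = (0.3684, 0.3318, 0.2998).
So the stationary probability of Medium is 0.3318.

0.3318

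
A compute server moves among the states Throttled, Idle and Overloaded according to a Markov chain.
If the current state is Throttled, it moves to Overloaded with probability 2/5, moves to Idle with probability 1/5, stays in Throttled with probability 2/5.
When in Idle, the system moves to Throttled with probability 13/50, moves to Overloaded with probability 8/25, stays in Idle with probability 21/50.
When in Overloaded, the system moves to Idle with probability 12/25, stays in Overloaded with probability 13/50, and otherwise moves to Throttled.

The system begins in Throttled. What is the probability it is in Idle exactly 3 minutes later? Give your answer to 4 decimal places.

0.3702

Propagate the distribution vector 3 minutes from Throttled.
After 0 minutes: (1.0000, 0.0000, 0.0000)
After 1 minute: (0.4000, 0.2000, 0.4000)
After 2 minutes: (0.3160, 0.3560, 0.3280)
After 3 minutes: (0.3042, 0.3702, 0.3256)
P(in Idle after 3 minutes) = 0.3702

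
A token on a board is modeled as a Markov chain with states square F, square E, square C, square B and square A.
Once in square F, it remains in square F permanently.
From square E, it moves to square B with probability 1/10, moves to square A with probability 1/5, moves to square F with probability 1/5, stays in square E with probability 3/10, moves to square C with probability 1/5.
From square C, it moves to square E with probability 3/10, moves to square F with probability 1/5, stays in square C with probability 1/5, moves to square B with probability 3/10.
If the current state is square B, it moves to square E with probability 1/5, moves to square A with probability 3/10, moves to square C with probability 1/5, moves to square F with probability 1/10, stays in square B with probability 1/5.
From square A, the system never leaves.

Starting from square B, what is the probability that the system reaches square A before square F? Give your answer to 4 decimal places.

0.5988

Let h(s) be the probability of absorption at square A starting from transient state s. Then h(square A) = 1 and h(square F) = 0. By first-step analysis:
h(square E) = 0.2·0 + 0.3·h(square E) + 0.2·h(square C) + 0.1·h(square B) + 0.2·1
h(square C) = 0.2·0 + 0.3·h(square E) + 0.2·h(square C) + 0.3·h(square B)
h(square B) = 0.1·0 + 0.2·h(square E) + 0.2·h(square C) + 0.2·h(square B) + 0.3·1
Solving: h(square E) = 0.4877, h(square C) = 0.4074, h(square B) = 0.5988.
Starting from square B, the probability is 0.5988.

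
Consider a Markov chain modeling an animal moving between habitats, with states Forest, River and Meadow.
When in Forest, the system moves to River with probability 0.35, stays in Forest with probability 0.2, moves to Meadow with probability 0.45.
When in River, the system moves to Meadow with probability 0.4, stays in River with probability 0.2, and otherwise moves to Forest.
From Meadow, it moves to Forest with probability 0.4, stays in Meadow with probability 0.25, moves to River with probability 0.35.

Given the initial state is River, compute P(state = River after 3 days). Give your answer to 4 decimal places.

0.3020

Propagate the distribution vector 3 days from River.
After 0 days: (0.0000, 1.0000, 0.0000)
After 1 day: (0.4000, 0.2000, 0.4000)
After 2 days: (0.3200, 0.3200, 0.3600)
After 3 days: (0.3360, 0.3020, 0.3620)
P(in River after 3 days) = 0.3020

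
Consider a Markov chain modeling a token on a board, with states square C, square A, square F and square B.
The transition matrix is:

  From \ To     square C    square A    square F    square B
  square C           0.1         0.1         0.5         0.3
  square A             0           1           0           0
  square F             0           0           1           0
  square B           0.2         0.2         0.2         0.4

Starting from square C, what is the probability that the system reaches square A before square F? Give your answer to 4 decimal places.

0.2500

Let h(s) be the probability of absorption at square A starting from transient state s. Then h(square A) = 1 and h(square F) = 0. By first-step analysis:
h(square C) = 0.1·h(square C) + 0.1·1 + 0.5·0 + 0.3·h(square B)
h(square B) = 0.2·h(square C) + 0.2·1 + 0.2·0 + 0.4·h(square B)
Solving: h(square C) = 0.2500, h(square B) = 0.4167.
Starting from square C, the probability is 0.2500.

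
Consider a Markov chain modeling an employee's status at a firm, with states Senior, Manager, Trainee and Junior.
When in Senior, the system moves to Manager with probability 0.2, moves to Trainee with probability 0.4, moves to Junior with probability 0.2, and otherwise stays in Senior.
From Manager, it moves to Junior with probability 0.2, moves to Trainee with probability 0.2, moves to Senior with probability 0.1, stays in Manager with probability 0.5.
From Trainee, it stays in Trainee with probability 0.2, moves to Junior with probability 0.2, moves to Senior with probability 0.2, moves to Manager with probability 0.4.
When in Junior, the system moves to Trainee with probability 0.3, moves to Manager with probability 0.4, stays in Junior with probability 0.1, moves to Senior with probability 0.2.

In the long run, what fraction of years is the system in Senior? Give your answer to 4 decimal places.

Let the stationary distribution be π with π = πP and π_1 + π_2 + π_3 + π_4 = 1.
π_1 = 0.2·π_1 + 0.1·π_2 + 0.2·π_3 + 0.2·π_4
π_2 = 0.2·π_1 + 0.5·π_2 + 0.4·π_3 + 0.4·π_4
π_3 = 0.4·π_1 + 0.2·π_2 + 0.2·π_3 + 0.3·π_4
Solving with the normalization constraint gives π = (0.1591, 0.4091, 0.2500, 0.1818).
So the stationary probability of Senior is 0.1591.

0.1591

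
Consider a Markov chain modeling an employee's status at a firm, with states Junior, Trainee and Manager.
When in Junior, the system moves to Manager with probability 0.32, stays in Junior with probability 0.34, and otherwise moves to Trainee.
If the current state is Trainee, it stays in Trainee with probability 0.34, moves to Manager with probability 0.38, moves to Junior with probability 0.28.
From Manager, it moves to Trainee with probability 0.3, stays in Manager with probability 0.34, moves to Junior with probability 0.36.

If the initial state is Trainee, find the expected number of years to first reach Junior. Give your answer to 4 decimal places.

3.2338

Let t(s) be the expected number of years to first reach Junior from state s, with t(Junior) = 0. Conditioning on the first year:
t(Trainee) = 1 + 0.34·t(Trainee) + 0.38·t(Manager)
t(Manager) = 1 + 0.3·t(Trainee) + 0.34·t(Manager)
Solving: t(Trainee) = 3.2338, t(Manager) = 2.9851.
Expected years from Trainee to Junior: 3.2338.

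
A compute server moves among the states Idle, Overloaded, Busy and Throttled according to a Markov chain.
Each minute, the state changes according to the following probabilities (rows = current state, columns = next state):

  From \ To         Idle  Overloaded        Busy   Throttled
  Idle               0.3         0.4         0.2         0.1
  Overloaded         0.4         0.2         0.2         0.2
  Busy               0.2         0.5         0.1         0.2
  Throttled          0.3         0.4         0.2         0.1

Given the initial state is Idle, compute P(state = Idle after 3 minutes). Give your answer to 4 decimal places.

Propagate the distribution vector 3 minutes from Idle.
After 0 minutes: (1.0000, 0.0000, 0.0000, 0.0000)
After 1 minute: (0.3000, 0.4000, 0.2000, 0.1000)
After 2 minutes: (0.3200, 0.3400, 0.1800, 0.1600)
After 3 minutes: (0.3160, 0.3500, 0.1820, 0.1520)
P(in Idle after 3 minutes) = 0.3160

0.3160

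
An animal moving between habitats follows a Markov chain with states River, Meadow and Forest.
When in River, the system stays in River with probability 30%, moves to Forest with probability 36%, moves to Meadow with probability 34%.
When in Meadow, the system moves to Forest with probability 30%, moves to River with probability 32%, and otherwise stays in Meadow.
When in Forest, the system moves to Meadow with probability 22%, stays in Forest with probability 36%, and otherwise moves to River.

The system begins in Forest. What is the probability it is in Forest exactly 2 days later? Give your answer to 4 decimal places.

0.3468

Sum over the intermediate state after 1 day:
P = P(Forest→River)·P(River→Forest) + P(Forest→Meadow)·P(Meadow→Forest) + P(Forest→Forest)·P(Forest→Forest)
  = 0.42×0.36 + 0.22×0.3 + 0.36×0.36
  = 0.1512 + 0.0660 + 0.1296 = 0.3468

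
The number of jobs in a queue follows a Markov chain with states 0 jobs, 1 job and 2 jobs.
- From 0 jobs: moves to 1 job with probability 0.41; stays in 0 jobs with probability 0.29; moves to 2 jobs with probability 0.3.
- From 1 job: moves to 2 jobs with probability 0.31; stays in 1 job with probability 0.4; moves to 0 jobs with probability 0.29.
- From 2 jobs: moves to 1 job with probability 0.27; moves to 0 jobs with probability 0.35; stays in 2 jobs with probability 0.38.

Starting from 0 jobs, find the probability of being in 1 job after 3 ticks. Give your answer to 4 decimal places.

0.3604

Propagate the distribution vector 3 ticks from 0 jobs.
After 0 ticks: (1.0000, 0.0000, 0.0000)
After 1 tick: (0.2900, 0.4100, 0.3000)
After 2 ticks: (0.3080, 0.3639, 0.3281)
After 3 ticks: (0.3097, 0.3604, 0.3299)
P(in 1 job after 3 ticks) = 0.3604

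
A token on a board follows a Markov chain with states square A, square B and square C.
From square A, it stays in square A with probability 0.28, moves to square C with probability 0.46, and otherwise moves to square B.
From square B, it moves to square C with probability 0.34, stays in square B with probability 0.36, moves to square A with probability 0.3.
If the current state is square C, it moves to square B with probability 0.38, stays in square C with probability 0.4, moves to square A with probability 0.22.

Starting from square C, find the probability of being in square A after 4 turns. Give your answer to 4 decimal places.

Propagate the distribution vector 4 turns from square C.
After 0 turns: (0.0000, 0.0000, 1.0000)
After 1 turn: (0.2200, 0.3800, 0.4000)
After 2 turns: (0.2636, 0.3460, 0.3904)
After 3 turns: (0.2635, 0.3414, 0.3951)
After 4 turns: (0.2631, 0.3416, 0.3953)
P(in square A after 4 turns) = 0.2631

0.2631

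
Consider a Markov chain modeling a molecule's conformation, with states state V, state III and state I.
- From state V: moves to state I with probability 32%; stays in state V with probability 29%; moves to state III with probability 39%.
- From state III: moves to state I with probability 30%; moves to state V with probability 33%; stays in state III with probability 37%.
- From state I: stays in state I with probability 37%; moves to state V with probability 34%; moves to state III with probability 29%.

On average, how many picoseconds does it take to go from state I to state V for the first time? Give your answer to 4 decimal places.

2.9687

Let t(s) be the expected number of picoseconds to first reach state V from state s, with t(state V) = 0. Conditioning on the first picosecond:
t(state III) = 1 + 0.37·t(state III) + 0.3·t(state I)
t(state I) = 1 + 0.29·t(state III) + 0.37·t(state I)
Solving: t(state III) = 3.0010, t(state I) = 2.9687.
Expected picoseconds from state I to state V: 2.9687.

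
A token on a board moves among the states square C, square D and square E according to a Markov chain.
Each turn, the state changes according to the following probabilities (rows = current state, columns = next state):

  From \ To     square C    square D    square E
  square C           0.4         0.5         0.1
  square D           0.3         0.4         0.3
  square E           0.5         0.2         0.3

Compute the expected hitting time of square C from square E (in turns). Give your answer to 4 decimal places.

Let t(s) be the expected number of turns to first reach square C from state s, with t(square C) = 0. Conditioning on the first turn:
t(square D) = 1 + 0.4·t(square D) + 0.3·t(square E)
t(square E) = 1 + 0.2·t(square D) + 0.3·t(square E)
Solving: t(square D) = 2.7778, t(square E) = 2.2222.
Expected turns from square E to square C: 2.2222.

2.2222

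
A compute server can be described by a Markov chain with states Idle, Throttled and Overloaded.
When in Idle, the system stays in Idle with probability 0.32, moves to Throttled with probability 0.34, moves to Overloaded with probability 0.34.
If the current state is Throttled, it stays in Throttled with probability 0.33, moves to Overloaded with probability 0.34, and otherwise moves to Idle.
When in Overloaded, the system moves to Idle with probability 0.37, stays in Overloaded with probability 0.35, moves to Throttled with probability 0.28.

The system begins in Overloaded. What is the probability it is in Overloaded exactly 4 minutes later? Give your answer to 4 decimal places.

0.3434

Propagate the distribution vector 4 minutes from Overloaded.
After 0 minutes: (0.0000, 0.0000, 1.0000)
After 1 minute: (0.3700, 0.2800, 0.3500)
After 2 minutes: (0.3403, 0.3162, 0.3435)
After 3 minutes: (0.3403, 0.3162, 0.3434)
After 4 minutes: (0.3403, 0.3162, 0.3434)
P(in Overloaded after 4 minutes) = 0.3434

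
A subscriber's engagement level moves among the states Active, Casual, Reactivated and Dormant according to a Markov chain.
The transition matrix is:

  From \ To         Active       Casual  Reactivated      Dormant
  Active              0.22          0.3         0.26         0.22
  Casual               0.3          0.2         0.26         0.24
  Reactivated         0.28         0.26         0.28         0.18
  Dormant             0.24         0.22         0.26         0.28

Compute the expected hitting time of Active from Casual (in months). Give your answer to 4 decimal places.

Let t(s) be the expected number of months to first reach Active from state s, with t(Active) = 0. Conditioning on the first month:
t(Casual) = 1 + 0.2·t(Casual) + 0.26·t(Reactivated) + 0.24·t(Dormant)
t(Reactivated) = 1 + 0.26·t(Casual) + 0.28·t(Reactivated) + 0.18·t(Dormant)
t(Dormant) = 1 + 0.22·t(Casual) + 0.26·t(Reactivated) + 0.28·t(Dormant)
Solving: t(Casual) = 3.5627, t(Reactivated) = 3.6217, t(Dormant) = 3.7853.
Expected months from Casual to Active: 3.5627.

3.5627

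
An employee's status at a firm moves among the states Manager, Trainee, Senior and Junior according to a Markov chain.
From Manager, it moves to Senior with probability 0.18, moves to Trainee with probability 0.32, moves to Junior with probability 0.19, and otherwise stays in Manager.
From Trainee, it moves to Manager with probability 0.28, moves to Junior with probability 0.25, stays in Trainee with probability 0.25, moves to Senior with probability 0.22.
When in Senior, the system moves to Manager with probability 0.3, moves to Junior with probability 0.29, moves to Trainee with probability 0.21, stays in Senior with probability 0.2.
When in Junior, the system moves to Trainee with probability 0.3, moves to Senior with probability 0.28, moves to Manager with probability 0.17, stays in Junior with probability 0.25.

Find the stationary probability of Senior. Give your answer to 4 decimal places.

0.2196

Let the stationary distribution be π with π = πP and π_1 + π_2 + π_3 + π_4 = 1.
π_1 = 0.31·π_1 + 0.28·π_2 + 0.3·π_3 + 0.17·π_4
π_2 = 0.32·π_1 + 0.25·π_2 + 0.21·π_3 + 0.3·π_4
π_3 = 0.18·π_1 + 0.22·π_2 + 0.2·π_3 + 0.28·π_4
Solving with the normalization constraint gives π = (0.2656, 0.2720, 0.2196, 0.2428).
So the stationary probability of Senior is 0.2196.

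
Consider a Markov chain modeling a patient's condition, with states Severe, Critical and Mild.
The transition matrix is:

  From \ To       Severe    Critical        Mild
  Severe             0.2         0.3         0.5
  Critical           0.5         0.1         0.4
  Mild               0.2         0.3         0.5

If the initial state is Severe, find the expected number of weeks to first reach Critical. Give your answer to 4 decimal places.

Let t(s) be the expected number of weeks to first reach Critical from state s, with t(Critical) = 0. Conditioning on the first week:
t(Severe) = 1 + 0.2·t(Severe) + 0.5·t(Mild)
t(Mild) = 1 + 0.2·t(Severe) + 0.5·t(Mild)
Solving: t(Severe) = 3.3333, t(Mild) = 3.3333.
Expected weeks from Severe to Critical: 3.3333.

3.3333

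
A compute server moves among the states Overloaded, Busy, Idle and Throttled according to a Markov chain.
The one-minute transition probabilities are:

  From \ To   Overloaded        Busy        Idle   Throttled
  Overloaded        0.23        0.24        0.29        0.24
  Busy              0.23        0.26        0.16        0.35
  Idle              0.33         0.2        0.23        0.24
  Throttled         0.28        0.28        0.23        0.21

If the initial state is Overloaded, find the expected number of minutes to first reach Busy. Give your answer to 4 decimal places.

Let t(s) be the expected number of minutes to first reach Busy from state s, with t(Busy) = 0. Conditioning on the first minute:
t(Overloaded) = 1 + 0.23·t(Overloaded) + 0.29·t(Idle) + 0.24·t(Throttled)
t(Idle) = 1 + 0.33·t(Overloaded) + 0.23·t(Idle) + 0.24·t(Throttled)
t(Throttled) = 1 + 0.28·t(Overloaded) + 0.23·t(Idle) + 0.21·t(Throttled)
Solving: t(Overloaded) = 4.1858, t(Idle) = 4.3437, t(Throttled) = 4.0140.
Expected minutes from Overloaded to Busy: 4.1858.

4.1858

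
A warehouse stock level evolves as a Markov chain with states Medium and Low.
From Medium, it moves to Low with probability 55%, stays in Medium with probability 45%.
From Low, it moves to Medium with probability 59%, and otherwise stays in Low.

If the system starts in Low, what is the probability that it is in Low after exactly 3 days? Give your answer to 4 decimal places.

0.4810

Propagate the distribution vector 3 days from Low.
After 0 days: (0.0000, 1.0000)
After 1 day: (0.5900, 0.4100)
After 2 days: (0.5074, 0.4926)
After 3 days: (0.5190, 0.4810)
P(in Low after 3 days) = 0.4810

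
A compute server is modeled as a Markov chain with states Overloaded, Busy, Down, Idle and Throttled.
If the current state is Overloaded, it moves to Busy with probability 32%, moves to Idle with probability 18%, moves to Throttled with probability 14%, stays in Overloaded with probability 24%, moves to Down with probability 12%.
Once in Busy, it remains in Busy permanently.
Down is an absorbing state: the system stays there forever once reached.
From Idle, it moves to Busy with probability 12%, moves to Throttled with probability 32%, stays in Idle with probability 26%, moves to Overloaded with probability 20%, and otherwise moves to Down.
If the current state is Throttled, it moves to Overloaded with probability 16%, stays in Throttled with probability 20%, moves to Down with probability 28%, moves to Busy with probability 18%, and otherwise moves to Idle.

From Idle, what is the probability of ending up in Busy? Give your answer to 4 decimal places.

Let h(s) be the probability of absorption at Busy starting from transient state s. Then h(Busy) = 1 and h(Down) = 0. By first-step analysis:
h(Overloaded) = 0.24·h(Overloaded) + 0.32·1 + 0.12·0 + 0.18·h(Idle) + 0.14·h(Throttled)
h(Idle) = 0.2·h(Overloaded) + 0.12·1 + 0.1·0 + 0.26·h(Idle) + 0.32·h(Throttled)
h(Throttled) = 0.16·h(Overloaded) + 0.18·1 + 0.28·0 + 0.18·h(Idle) + 0.2·h(Throttled)
Solving: h(Overloaded) = 0.6358, h(Idle) = 0.5387, h(Throttled) = 0.4734.
Starting from Idle, the probability is 0.5387.

0.5387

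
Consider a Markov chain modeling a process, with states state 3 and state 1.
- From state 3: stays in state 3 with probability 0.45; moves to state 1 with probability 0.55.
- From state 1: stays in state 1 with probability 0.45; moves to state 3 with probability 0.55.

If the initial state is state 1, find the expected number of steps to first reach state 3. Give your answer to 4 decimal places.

1.8182

Let t(s) be the expected number of steps to first reach state 3 from state s, with t(state 3) = 0. Conditioning on the first step:
t(state 1) = 1 + 0.45·t(state 1)
Solving: t(state 1) = 1.8182.
Expected steps from state 1 to state 3: 1.8182.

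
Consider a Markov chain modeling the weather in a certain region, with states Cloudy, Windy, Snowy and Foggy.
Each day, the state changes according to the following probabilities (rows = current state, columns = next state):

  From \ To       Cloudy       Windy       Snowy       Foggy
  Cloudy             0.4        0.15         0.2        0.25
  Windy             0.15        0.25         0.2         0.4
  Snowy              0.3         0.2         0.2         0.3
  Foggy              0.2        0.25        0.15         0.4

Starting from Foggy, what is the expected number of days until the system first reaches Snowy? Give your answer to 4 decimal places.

5.7766

Let t(s) be the expected number of days to first reach Snowy from state s, with t(Snowy) = 0. Conditioning on the first day:
t(Cloudy) = 1 + 0.4·t(Cloudy) + 0.15·t(Windy) + 0.25·t(Foggy)
t(Windy) = 1 + 0.15·t(Cloudy) + 0.25·t(Windy) + 0.4·t(Foggy)
t(Foggy) = 1 + 0.2·t(Cloudy) + 0.25·t(Windy) + 0.4·t(Foggy)
Solving: t(Cloudy) = 5.4496, t(Windy) = 5.5041, t(Foggy) = 5.7766.
Expected days from Foggy to Snowy: 5.7766.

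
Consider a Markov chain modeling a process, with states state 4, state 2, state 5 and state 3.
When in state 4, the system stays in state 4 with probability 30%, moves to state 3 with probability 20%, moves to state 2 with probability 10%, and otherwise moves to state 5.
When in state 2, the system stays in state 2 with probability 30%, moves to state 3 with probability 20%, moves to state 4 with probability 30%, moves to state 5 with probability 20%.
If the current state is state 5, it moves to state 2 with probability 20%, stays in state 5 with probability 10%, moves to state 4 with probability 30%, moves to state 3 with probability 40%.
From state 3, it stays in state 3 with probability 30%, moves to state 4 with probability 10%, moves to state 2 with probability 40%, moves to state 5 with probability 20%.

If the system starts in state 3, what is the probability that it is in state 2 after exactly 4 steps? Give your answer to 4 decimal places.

0.2547

Propagate the distribution vector 4 steps from state 3.
After 0 steps: (0.0000, 0.0000, 0.0000, 1.0000)
After 1 step: (0.1000, 0.4000, 0.2000, 0.3000)
After 2 steps: (0.2400, 0.2900, 0.2000, 0.2700)
After 3 steps: (0.2460, 0.2590, 0.2280, 0.2670)
After 4 steps: (0.2466, 0.2547, 0.2264, 0.2723)
P(in state 2 after 4 steps) = 0.2547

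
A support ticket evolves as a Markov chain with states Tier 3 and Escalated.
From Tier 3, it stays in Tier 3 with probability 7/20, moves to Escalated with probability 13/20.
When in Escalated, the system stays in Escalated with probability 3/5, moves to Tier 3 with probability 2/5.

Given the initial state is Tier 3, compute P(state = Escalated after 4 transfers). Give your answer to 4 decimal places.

Propagate the distribution vector 4 transfers from Tier 3.
After 0 transfers: (1.0000, 0.0000)
After 1 transfer: (0.3500, 0.6500)
After 2 transfers: (0.3825, 0.6175)
After 3 transfers: (0.3809, 0.6191)
After 4 transfers: (0.3810, 0.6190)
P(in Escalated after 4 transfers) = 0.6190

0.6190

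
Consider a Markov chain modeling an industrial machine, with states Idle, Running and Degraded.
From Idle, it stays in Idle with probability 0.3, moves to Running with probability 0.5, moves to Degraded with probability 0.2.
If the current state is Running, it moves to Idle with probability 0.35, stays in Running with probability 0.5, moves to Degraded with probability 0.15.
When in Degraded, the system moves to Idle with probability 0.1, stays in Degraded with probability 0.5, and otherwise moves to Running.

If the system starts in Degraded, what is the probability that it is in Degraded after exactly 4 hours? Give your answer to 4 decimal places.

Propagate the distribution vector 4 hours from Degraded.
After 0 hours: (0.0000, 0.0000, 1.0000)
After 1 hour: (0.1000, 0.4000, 0.5000)
After 2 hours: (0.2200, 0.4500, 0.3300)
After 3 hours: (0.2565, 0.4670, 0.2765)
After 4 hours: (0.2681, 0.4724, 0.2596)
P(in Degraded after 4 hours) = 0.2596

0.2596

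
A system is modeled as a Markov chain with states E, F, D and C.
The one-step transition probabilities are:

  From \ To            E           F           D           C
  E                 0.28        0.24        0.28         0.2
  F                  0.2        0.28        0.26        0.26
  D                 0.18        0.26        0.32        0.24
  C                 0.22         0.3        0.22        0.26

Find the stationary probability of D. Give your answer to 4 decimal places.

0.2709

Let the stationary distribution be π with π = πP and π_1 + π_2 + π_3 + π_4 = 1.
π_1 = 0.28·π_1 + 0.2·π_2 + 0.18·π_3 + 0.22·π_4
π_2 = 0.24·π_1 + 0.28·π_2 + 0.26·π_3 + 0.3·π_4
π_3 = 0.28·π_1 + 0.26·π_2 + 0.32·π_3 + 0.22·π_4
Solving with the normalization constraint gives π = (0.2168, 0.2707, 0.2709, 0.2416).
So the stationary probability of D is 0.2709.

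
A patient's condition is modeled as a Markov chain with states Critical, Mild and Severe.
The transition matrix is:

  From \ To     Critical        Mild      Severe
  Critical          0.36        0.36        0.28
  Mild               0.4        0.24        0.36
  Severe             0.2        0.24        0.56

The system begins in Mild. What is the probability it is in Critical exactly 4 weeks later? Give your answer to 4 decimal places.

0.3047

Propagate the distribution vector 4 weeks from Mild.
After 0 weeks: (0.0000, 1.0000, 0.0000)
After 1 week: (0.4000, 0.2400, 0.3600)
After 2 weeks: (0.3120, 0.2880, 0.4000)
After 3 weeks: (0.3075, 0.2774, 0.4150)
After 4 weeks: (0.3047, 0.2769, 0.4184)
P(in Critical after 4 weeks) = 0.3047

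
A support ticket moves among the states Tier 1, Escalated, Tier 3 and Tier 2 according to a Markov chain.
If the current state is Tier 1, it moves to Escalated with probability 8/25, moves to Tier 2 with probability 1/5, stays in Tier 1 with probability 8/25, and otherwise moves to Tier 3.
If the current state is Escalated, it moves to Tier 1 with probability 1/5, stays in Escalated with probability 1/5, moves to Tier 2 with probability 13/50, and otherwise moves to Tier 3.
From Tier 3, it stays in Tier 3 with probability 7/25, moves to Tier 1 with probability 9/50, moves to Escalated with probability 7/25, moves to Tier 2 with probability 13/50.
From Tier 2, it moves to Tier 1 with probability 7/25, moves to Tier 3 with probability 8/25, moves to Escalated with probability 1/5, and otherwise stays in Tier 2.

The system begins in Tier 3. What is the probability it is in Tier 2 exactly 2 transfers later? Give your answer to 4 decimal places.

0.2336

Propagate the distribution vector 2 transfers from Tier 3.
After 0 transfers: (0.0000, 0.0000, 1.0000, 0.0000)
After 1 transfer: (0.1800, 0.2800, 0.2800, 0.2600)
After 2 transfers: (0.2368, 0.2440, 0.2856, 0.2336)
P(in Tier 2 after 2 transfers) = 0.2336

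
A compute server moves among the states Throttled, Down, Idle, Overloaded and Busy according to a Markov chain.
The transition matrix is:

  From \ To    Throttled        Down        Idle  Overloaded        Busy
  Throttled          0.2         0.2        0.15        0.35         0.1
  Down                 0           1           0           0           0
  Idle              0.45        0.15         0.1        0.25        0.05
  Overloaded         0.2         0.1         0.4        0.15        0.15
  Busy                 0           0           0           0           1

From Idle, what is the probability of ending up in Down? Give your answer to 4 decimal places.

0.6266

Let h(s) be the probability of absorption at Down starting from transient state s. Then h(Down) = 1 and h(Busy) = 0. By first-step analysis:
h(Throttled) = 0.2·h(Throttled) + 0.2·1 + 0.15·h(Idle) + 0.35·h(Overloaded) + 0.1·0
h(Idle) = 0.45·h(Throttled) + 0.15·1 + 0.1·h(Idle) + 0.25·h(Overloaded) + 0.05·0
h(Overloaded) = 0.2·h(Throttled) + 0.1·1 + 0.4·h(Idle) + 0.15·h(Overloaded) + 0.15·0
Solving: h(Throttled) = 0.6108, h(Idle) = 0.6266, h(Overloaded) = 0.5562.
Starting from Idle, the probability is 0.6266.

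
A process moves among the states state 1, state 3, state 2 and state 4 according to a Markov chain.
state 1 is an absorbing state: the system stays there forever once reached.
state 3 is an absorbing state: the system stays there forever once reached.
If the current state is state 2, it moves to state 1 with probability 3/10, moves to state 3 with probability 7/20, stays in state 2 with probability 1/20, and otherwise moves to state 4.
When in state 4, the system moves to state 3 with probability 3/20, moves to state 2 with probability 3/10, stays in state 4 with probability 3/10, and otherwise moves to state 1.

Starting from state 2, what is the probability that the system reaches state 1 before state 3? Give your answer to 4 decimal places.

Let h(s) be the probability of absorption at state 1 starting from transient state s. Then h(state 1) = 1 and h(state 3) = 0. By first-step analysis:
h(state 2) = 0.3·1 + 0.35·0 + 0.05·h(state 2) + 0.3·h(state 4)
h(state 4) = 0.25·1 + 0.15·0 + 0.3·h(state 2) + 0.3·h(state 4)
Solving: h(state 2) = 0.4957, h(state 4) = 0.5696.
Starting from state 2, the probability is 0.4957.

0.4957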